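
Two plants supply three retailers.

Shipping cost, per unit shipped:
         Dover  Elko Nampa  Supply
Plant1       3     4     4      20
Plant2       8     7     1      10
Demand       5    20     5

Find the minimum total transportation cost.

Optimal allocation:
  Plant1–Dover: 5 × 3 = 15
  Plant1–Elko: 15 × 4 = 60
  Plant2–Elko: 5 × 7 = 35
  Plant2–Nampa: 5 × 1 = 5
Total = 15 + 60 + 35 + 5 = 115.
(Supply check: Plant1 ships 20; Plant2 ships 10.)

115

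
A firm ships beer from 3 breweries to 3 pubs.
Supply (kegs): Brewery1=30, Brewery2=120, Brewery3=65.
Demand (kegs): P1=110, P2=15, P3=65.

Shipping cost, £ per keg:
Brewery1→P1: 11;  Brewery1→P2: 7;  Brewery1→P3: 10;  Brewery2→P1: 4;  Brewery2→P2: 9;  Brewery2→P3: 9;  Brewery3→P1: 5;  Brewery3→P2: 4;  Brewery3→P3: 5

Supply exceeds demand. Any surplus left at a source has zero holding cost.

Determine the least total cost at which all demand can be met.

One minimum-cost allocation:
  Brewery1→P2: 15 kegs
  Brewery2→P1: 110 kegs
  Brewery3→P3: 65 kegs
Total cost = £870.
(Supply check: Brewery1 ships 15; Brewery2 ships 110; Brewery3 ships 65.)

870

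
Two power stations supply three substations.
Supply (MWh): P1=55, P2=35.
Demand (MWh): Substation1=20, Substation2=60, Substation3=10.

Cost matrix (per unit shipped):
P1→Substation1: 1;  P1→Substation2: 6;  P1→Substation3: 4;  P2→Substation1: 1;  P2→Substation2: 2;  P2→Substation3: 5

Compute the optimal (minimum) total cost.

A cheapest plan:
  P1–Substation1: 20 MWh
  P1–Substation2: 25 MWh
  P1–Substation3: 10 MWh
  P2–Substation2: 35 MWh
Total cost = 280.

280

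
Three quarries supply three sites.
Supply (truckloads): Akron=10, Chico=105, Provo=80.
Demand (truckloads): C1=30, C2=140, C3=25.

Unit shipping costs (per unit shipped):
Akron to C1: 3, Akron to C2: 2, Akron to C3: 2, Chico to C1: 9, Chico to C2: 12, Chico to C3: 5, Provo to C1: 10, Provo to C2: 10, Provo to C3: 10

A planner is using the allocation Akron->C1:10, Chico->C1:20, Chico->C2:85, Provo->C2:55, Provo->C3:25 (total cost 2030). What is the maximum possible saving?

215

Current plan cost = 10·3 + 20·9 + 85·12 + 55·10 + 25·10 = 2030.
Optimal plan:
  Akron to C2: 10 truckloads
  Chico to C1: 30 truckloads
  Chico to C2: 50 truckloads
  Chico to C3: 25 truckloads
  Provo to C2: 80 truckloads
Optimal cost = 1815.
Saving = 2030 − 1815 = 215.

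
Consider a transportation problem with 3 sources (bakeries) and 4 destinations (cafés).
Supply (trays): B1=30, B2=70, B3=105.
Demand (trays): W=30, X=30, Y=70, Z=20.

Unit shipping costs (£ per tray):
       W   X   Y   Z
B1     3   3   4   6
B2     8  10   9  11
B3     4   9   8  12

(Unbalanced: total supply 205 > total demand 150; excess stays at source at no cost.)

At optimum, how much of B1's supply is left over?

An optimal plan:
  B1→X: 30 trays
  B2→Z: 20 trays
  B3→W: 30 trays
  B3→Y: 70 trays
Total cost = £990.
B1 ships 30 of its 30, leaving 0.

0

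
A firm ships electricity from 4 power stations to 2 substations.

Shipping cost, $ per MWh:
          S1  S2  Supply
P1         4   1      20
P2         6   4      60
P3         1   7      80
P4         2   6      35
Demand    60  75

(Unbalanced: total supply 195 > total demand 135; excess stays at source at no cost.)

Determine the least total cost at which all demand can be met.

300

Optimal allocation:
  P1→S2: 20 × $1 = $20
  P2→S2: 55 × $4 = $220
  P3→S1: 60 × $1 = $60
Total = 20 + 220 + 60 = $300.
(Supply check: P1 ships 20; P2 ships 55; P3 ships 60; P4 ships 0.)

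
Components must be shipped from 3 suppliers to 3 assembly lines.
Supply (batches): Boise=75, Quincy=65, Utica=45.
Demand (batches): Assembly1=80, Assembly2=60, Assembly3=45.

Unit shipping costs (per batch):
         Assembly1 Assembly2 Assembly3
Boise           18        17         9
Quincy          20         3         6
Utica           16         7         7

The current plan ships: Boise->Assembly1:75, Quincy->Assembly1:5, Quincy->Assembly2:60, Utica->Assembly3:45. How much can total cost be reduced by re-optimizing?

Current plan cost = 75·18 + 5·20 + 60·3 + 45·7 = 1945.
Optimal plan:
  Boise->Assembly1: 35 × 18 = 630
  Boise->Assembly3: 40 × 9 = 360
  Quincy->Assembly2: 60 × 3 = 180
  Quincy->Assembly3: 5 × 6 = 30
  Utica->Assembly1: 45 × 16 = 720
Optimal cost = 1920.
Saving = 1945 − 1920 = 25.

25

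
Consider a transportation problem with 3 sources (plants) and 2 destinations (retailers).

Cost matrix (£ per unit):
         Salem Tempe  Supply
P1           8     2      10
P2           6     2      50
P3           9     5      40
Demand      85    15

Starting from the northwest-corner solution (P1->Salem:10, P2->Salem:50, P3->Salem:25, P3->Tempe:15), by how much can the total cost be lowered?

Current plan cost = 10·8 + 50·6 + 25·9 + 15·5 = £680.
Optimal plan:
  P1 to Tempe: 10 × £2 = £20
  P2 to Salem: 45 × £6 = £270
  P2 to Tempe: 5 × £2 = £10
  P3 to Salem: 40 × £9 = £360
Optimal cost = £660.
Saving = 680 − 660 = £20.

20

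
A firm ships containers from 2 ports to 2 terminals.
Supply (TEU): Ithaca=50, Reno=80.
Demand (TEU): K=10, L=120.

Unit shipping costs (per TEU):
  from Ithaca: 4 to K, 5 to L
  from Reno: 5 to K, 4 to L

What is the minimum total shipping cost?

A cheapest plan:
  Ithaca to K: 10 TEU
  Ithaca to L: 40 TEU
  Reno to L: 80 TEU
Total cost = 560.

560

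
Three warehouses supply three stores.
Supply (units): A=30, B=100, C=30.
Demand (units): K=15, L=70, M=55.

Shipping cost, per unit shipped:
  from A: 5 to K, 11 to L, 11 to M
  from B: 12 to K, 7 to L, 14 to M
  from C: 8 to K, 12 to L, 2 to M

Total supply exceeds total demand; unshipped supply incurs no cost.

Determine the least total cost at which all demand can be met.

930

An optimal shipping plan:
  A–K: 15 × 5 = 75
  A–M: 15 × 11 = 165
  B–L: 70 × 7 = 490
  B–M: 10 × 14 = 140
  C–M: 30 × 2 = 60
Total = 75 + 165 + 490 + 140 + 60 = 930.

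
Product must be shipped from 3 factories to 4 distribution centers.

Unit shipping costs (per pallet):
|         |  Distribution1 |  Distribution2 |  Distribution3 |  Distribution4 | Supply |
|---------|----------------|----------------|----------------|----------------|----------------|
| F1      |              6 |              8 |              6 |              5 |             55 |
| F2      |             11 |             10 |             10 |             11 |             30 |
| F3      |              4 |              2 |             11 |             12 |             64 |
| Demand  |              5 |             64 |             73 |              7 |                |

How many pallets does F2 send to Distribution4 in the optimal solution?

The minimum-cost plan:
  F1–Distribution1: 5 × 6 = 30
  F1–Distribution3: 43 × 6 = 258
  F1–Distribution4: 7 × 5 = 35
  F2–Distribution3: 30 × 10 = 300
  F3–Distribution2: 64 × 2 = 128
Total cost = 751.
The route F2→Distribution4 is not used.

0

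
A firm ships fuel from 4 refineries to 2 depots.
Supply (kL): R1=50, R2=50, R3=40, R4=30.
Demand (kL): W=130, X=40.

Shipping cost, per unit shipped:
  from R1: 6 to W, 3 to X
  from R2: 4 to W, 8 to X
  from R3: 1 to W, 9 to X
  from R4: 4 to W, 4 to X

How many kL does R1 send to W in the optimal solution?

The minimum-cost plan:
  R1->W: 10 × 6 = 60
  R1->X: 40 × 3 = 120
  R2->W: 50 × 4 = 200
  R3->W: 40 × 1 = 40
  R4->W: 30 × 4 = 120
Total cost = 540.
So R1→W carries 10 kL.

10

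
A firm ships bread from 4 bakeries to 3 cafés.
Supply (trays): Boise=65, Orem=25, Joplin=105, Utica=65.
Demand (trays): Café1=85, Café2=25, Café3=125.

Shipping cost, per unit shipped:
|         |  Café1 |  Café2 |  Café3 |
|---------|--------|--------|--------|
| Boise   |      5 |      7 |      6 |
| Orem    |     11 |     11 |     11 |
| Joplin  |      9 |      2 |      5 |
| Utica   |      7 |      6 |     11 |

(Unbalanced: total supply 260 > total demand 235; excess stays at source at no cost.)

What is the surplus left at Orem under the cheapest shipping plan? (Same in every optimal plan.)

25

Minimum-cost shipments:
  Boise–Café1: 20 × 5 = 100
  Boise–Café3: 45 × 6 = 270
  Joplin–Café2: 25 × 2 = 50
  Joplin–Café3: 80 × 5 = 400
  Utica–Café1: 65 × 7 = 455
Total cost = 1275.
Orem ships 0 of its 25, leaving 25.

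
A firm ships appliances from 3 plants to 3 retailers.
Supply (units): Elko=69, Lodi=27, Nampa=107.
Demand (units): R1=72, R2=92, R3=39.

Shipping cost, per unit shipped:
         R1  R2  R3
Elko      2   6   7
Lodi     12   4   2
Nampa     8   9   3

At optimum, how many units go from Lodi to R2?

Solving gives:
  Elko->R1: 69 × 2 = 138
  Lodi->R2: 27 × 4 = 108
  Nampa->R1: 3 × 8 = 24
  Nampa->R2: 65 × 9 = 585
  Nampa->R3: 39 × 3 = 117
Total cost = 972.
So Lodi→R2 carries 27 units.

27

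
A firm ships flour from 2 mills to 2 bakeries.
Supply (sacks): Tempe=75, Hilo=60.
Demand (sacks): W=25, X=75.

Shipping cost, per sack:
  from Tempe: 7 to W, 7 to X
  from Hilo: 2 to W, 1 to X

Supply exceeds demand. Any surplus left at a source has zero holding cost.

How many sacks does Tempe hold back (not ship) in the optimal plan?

35

Minimum-cost shipments:
  Tempe–W: 25 × 7 = 175
  Tempe–X: 15 × 7 = 105
  Hilo–X: 60 × 1 = 60
Total cost = 340.
Tempe ships 40 of its 75, leaving 35.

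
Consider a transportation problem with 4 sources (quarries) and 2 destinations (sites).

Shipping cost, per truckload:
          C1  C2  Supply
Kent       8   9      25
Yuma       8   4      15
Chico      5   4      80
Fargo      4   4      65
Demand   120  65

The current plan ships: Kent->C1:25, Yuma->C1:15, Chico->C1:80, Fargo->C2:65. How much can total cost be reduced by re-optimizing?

Current plan cost = 25·8 + 15·8 + 80·5 + 65·4 = 980.
Optimal plan:
  Kent->C1: 25 × 8 = 200
  Yuma->C2: 15 × 4 = 60
  Chico->C1: 30 × 5 = 150
  Chico->C2: 50 × 4 = 200
  Fargo->C1: 65 × 4 = 260
Optimal cost = 870.
Saving = 980 − 870 = 110.

110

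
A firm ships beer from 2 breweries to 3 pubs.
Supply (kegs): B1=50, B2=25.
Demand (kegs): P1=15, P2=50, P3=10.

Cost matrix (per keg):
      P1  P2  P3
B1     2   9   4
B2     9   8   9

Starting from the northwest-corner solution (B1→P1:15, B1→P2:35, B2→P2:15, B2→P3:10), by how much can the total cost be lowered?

60

Current plan cost = 15·2 + 35·9 + 15·8 + 10·9 = 555.
Optimal plan:
  B1–P1: 15 × 2 = 30
  B1–P2: 25 × 9 = 225
  B1–P3: 10 × 4 = 40
  B2–P2: 25 × 8 = 200
Optimal cost = 495.
Saving = 555 − 495 = 60.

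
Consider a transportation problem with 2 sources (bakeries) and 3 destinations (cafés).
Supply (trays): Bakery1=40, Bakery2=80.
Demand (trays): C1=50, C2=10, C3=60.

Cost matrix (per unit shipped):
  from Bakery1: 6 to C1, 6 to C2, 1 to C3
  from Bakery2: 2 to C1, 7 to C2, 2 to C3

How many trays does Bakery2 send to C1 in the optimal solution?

Optimal shipments:
  Bakery1→C2: 10 trays
  Bakery1→C3: 30 trays
  Bakery2→C1: 50 trays
  Bakery2→C3: 30 trays
Total cost = 250.
So Bakery2→C1 carries 50 trays.

50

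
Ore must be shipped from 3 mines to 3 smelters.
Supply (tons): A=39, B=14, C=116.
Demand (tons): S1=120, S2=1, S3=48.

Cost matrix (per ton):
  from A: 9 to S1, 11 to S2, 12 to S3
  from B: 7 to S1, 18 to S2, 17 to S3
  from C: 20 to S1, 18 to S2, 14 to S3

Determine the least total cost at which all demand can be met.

2479

Optimal allocation:
  A→S1: 39 × 9 = 351
  B→S1: 14 × 7 = 98
  C→S1: 67 × 20 = 1340
  C→S2: 1 × 18 = 18
  C→S3: 48 × 14 = 672
Total = 351 + 98 + 1340 + 18 + 672 = 2479.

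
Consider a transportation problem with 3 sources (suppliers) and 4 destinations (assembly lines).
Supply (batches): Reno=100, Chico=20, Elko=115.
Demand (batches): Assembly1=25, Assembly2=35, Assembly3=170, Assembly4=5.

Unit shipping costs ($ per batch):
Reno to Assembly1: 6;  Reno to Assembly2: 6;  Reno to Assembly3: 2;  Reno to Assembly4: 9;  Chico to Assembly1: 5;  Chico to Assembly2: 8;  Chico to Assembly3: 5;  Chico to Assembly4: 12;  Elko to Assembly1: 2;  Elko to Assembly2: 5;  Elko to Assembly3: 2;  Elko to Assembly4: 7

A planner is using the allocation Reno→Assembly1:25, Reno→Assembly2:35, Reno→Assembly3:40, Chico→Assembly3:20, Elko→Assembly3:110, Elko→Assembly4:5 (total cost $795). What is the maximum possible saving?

135

Current plan cost = 25·6 + 35·6 + 40·2 + 20·5 + 110·2 + 5·7 = $795.
Optimal plan:
  Reno->Assembly3: 100 batches
  Chico->Assembly2: 20 batches
  Elko->Assembly1: 25 batches
  Elko->Assembly2: 15 batches
  Elko->Assembly3: 70 batches
  Elko->Assembly4: 5 batches
Optimal cost = $660.
Saving = 795 − 660 = $135.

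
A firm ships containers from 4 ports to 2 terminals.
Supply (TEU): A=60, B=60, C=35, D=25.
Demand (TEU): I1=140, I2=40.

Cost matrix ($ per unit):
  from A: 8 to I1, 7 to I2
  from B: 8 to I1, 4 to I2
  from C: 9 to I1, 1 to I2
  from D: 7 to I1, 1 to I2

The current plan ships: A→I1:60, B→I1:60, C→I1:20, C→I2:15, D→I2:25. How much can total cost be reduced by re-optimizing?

Current plan cost = 60·8 + 60·8 + 20·9 + 15·1 + 25·1 = $1180.
Optimal plan:
  A→I1: 60 TEU
  B→I1: 60 TEU
  C→I2: 35 TEU
  D→I1: 20 TEU
  D→I2: 5 TEU
Optimal cost = $1140.
Saving = 1180 − 1140 = $40.

40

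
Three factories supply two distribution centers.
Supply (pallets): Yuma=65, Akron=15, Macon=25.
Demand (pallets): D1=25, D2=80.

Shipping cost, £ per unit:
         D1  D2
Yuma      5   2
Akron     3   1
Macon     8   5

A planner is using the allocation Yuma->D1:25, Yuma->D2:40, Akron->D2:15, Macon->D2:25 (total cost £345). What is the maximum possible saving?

Current plan cost = 25·5 + 40·2 + 15·1 + 25·5 = £345.
Optimal plan:
  Yuma–D1: 10 pallets
  Yuma–D2: 55 pallets
  Akron–D1: 15 pallets
  Macon–D2: 25 pallets
Optimal cost = £330.
Saving = 345 − 330 = £15.

15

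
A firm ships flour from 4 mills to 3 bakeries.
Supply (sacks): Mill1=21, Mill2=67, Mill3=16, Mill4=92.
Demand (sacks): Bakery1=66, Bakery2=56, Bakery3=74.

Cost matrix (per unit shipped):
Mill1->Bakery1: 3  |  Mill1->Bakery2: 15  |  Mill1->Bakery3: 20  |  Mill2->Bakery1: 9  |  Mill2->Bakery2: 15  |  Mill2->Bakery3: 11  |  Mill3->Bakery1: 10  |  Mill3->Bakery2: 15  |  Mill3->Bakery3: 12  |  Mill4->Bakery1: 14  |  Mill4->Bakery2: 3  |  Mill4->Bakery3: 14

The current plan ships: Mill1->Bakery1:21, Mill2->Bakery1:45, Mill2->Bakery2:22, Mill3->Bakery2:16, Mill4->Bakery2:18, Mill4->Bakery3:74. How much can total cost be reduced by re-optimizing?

Current plan cost = 21·3 + 45·9 + 22·15 + 16·15 + 18·3 + 74·14 = 2128.
Optimal plan:
  Mill1–Bakery1: 21 × 3 = 63
  Mill2–Bakery1: 29 × 9 = 261
  Mill2–Bakery3: 38 × 11 = 418
  Mill3–Bakery1: 16 × 10 = 160
  Mill4–Bakery2: 56 × 3 = 168
  Mill4–Bakery3: 36 × 14 = 504
Optimal cost = 1574.
Saving = 2128 − 1574 = 554.

554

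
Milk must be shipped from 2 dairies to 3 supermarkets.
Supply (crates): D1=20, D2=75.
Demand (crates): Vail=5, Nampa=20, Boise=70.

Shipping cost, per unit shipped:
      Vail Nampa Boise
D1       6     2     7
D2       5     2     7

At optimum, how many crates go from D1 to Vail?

0

Solving gives:
  D1–Nampa: 20 × 2 = 40
  D2–Vail: 5 × 5 = 25
  D2–Boise: 70 × 7 = 490
Total cost = 555.
The route D1→Vail is not used.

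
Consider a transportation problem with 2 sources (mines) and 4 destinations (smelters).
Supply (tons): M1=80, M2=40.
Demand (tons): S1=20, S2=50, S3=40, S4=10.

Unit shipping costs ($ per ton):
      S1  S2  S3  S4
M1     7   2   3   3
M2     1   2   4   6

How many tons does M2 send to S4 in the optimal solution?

Optimal shipments:
  M1→S2: 30 × $2 = $60
  M1→S3: 40 × $3 = $120
  M1→S4: 10 × $3 = $30
  M2→S1: 20 × $1 = $20
  M2→S2: 20 × $2 = $40
Total cost = $270.
The route M2→S4 is not used.

0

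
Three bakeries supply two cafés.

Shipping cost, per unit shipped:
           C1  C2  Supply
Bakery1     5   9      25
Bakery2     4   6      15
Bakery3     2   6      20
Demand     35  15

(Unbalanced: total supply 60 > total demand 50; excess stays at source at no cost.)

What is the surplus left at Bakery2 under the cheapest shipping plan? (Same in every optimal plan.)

An optimal plan:
  Bakery1–C1: 15 trays
  Bakery2–C2: 15 trays
  Bakery3–C1: 20 trays
Total cost = 205.
Bakery2 ships 15 of its 15, leaving 0.

0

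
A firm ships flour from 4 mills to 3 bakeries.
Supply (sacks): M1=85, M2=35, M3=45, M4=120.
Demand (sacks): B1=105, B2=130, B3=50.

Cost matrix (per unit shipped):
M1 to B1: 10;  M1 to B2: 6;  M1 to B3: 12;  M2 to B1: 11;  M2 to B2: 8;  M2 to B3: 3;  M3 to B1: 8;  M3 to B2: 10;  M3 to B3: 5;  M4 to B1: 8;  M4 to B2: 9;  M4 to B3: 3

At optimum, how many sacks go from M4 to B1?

The minimum-cost plan:
  M1→B2: 85 × 6 = 510
  M2→B2: 35 × 8 = 280
  M3→B1: 45 × 8 = 360
  M4→B1: 60 × 8 = 480
  M4→B2: 10 × 9 = 90
  M4→B3: 50 × 3 = 150
Total cost = 1870.
So M4→B1 carries 60 sacks.

60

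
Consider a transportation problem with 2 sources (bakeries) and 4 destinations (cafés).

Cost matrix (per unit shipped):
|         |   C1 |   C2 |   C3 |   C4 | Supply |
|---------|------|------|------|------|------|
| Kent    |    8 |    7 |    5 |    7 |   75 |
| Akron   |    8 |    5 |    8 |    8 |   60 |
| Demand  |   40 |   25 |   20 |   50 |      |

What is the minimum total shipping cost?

895

One minimum-cost allocation:
  Kent to C1: 5 × 8 = 40
  Kent to C3: 20 × 5 = 100
  Kent to C4: 50 × 7 = 350
  Akron to C1: 35 × 8 = 280
  Akron to C2: 25 × 5 = 125
Total = 40 + 100 + 350 + 280 + 125 = 895.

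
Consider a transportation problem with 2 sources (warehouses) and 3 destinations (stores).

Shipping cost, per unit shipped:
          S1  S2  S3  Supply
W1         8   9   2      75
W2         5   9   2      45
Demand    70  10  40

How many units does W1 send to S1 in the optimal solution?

25

The minimum-cost plan:
  W1–S1: 25 × 8 = 200
  W1–S2: 10 × 9 = 90
  W1–S3: 40 × 2 = 80
  W2–S1: 45 × 5 = 225
Total cost = 595.
So W1→S1 carries 25 units.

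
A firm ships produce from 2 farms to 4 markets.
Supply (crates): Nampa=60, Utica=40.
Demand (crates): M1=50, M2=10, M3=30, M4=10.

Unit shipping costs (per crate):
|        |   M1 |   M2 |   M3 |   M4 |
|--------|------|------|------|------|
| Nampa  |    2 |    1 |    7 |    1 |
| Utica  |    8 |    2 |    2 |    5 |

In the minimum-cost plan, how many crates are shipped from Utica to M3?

Optimal shipments:
  Nampa to M1: 50 × 2 = 100
  Nampa to M4: 10 × 1 = 10
  Utica to M2: 10 × 2 = 20
  Utica to M3: 30 × 2 = 60
Total cost = 190.
So Utica→M3 carries 30 crates.

30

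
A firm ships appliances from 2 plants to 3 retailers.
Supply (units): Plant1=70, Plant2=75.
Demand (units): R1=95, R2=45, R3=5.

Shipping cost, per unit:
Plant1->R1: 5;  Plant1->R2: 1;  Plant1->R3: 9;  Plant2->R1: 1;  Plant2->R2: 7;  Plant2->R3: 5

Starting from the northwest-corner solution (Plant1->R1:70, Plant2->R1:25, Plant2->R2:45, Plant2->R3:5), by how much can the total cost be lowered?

Current plan cost = 70·5 + 25·1 + 45·7 + 5·5 = 715.
Optimal plan:
  Plant1 to R1: 20 × 5 = 100
  Plant1 to R2: 45 × 1 = 45
  Plant1 to R3: 5 × 9 = 45
  Plant2 to R1: 75 × 1 = 75
Optimal cost = 265.
Saving = 715 − 265 = 450.

450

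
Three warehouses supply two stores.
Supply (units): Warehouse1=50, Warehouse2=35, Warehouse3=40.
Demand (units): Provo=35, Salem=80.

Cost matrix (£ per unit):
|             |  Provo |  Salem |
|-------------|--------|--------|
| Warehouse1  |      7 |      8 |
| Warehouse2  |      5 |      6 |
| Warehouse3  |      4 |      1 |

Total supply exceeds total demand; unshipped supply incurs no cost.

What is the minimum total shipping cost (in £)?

One minimum-cost allocation:
  Warehouse1→Salem: 40 × £8 = £320
  Warehouse2→Provo: 35 × £5 = £175
  Warehouse3→Salem: 40 × £1 = £40
Total = 320 + 175 + 40 = £535.

535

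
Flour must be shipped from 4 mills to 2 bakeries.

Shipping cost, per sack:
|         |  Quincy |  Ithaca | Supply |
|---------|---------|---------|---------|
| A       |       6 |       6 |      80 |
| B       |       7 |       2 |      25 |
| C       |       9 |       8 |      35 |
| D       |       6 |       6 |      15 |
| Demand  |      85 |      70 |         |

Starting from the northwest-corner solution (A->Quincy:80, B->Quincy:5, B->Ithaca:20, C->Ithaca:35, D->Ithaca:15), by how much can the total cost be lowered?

25

Current plan cost = 80·6 + 5·7 + 20·2 + 35·8 + 15·6 = 925.
Optimal plan:
  A->Quincy: 70 × 6 = 420
  A->Ithaca: 10 × 6 = 60
  B->Ithaca: 25 × 2 = 50
  C->Ithaca: 35 × 8 = 280
  D->Quincy: 15 × 6 = 90
Optimal cost = 900.
Saving = 925 − 900 = 25.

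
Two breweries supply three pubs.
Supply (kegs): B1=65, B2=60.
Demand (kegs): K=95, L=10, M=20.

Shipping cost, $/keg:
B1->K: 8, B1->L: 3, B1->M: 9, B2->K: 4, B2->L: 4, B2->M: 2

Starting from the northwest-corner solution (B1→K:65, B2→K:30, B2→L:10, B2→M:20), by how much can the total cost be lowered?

50

Current plan cost = 65·8 + 30·4 + 10·4 + 20·2 = $720.
Optimal plan:
  B1→K: 55 kegs
  B1→L: 10 kegs
  B2→K: 40 kegs
  B2→M: 20 kegs
Optimal cost = $670.
Saving = 720 − 670 = $50.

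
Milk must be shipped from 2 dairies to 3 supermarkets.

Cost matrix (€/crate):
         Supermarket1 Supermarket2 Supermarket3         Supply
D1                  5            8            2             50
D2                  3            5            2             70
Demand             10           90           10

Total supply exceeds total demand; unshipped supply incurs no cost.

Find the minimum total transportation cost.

Optimal allocation:
  D1–Supermarket1: 10 × €5 = €50
  D1–Supermarket2: 20 × €8 = €160
  D1–Supermarket3: 10 × €2 = €20
  D2–Supermarket2: 70 × €5 = €350
Total = 50 + 160 + 20 + 350 = €580.
(Supply check: D1 ships 40; D2 ships 70.)

580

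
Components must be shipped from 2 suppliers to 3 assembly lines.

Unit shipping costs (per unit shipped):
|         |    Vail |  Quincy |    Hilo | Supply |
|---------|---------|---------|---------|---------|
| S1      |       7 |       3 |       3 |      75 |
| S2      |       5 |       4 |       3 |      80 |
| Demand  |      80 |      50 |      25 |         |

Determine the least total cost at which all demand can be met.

625

Optimal allocation:
  S1->Quincy: 50 × 3 = 150
  S1->Hilo: 25 × 3 = 75
  S2->Vail: 80 × 5 = 400
Total = 150 + 75 + 400 = 625.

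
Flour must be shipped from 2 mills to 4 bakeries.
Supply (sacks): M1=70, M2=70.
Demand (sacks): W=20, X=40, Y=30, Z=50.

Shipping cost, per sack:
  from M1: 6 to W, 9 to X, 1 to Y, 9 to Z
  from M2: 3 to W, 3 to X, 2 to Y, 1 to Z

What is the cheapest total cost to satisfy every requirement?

A cheapest plan:
  M1->W: 20 × 6 = 120
  M1->X: 20 × 9 = 180
  M1->Y: 30 × 1 = 30
  M2->X: 20 × 3 = 60
  M2->Z: 50 × 1 = 50
Total = 120 + 180 + 30 + 60 + 50 = 440.

440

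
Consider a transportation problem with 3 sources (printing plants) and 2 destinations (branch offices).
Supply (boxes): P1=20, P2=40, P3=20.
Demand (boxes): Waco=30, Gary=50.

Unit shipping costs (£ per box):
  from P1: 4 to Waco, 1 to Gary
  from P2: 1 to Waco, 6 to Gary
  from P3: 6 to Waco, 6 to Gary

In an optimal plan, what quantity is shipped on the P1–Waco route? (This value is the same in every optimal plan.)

The minimum-cost plan:
  P1–Gary: 20 × £1 = £20
  P2–Waco: 30 × £1 = £30
  P2–Gary: 10 × £6 = £60
  P3–Gary: 20 × £6 = £120
Total cost = £230.
The route P1→Waco is not used.

0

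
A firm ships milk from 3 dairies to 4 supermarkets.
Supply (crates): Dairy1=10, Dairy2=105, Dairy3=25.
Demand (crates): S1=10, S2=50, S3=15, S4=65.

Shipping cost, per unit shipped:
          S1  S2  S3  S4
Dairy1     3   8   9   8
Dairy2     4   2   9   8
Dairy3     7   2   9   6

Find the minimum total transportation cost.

A cheapest plan:
  Dairy1→S1: 10 × 3 = 30
  Dairy2→S2: 50 × 2 = 100
  Dairy2→S3: 15 × 9 = 135
  Dairy2→S4: 40 × 8 = 320
  Dairy3→S4: 25 × 6 = 150
Total = 30 + 100 + 135 + 320 + 150 = 735.
(Supply check: Dairy1 ships 10; Dairy2 ships 105; Dairy3 ships 25.)

735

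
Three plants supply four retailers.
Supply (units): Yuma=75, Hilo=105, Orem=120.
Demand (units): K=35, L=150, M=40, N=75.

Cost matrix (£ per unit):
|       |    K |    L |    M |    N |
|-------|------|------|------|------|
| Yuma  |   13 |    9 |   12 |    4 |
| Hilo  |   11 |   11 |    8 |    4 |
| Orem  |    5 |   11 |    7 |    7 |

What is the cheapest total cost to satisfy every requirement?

A cheapest plan:
  Yuma→L: 75 × £9 = £675
  Hilo→L: 30 × £11 = £330
  Hilo→N: 75 × £4 = £300
  Orem→K: 35 × £5 = £175
  Orem→L: 45 × £11 = £495
  Orem→M: 40 × £7 = £280
Total = 675 + 330 + 300 + 175 + 495 + 280 = £2255.

2255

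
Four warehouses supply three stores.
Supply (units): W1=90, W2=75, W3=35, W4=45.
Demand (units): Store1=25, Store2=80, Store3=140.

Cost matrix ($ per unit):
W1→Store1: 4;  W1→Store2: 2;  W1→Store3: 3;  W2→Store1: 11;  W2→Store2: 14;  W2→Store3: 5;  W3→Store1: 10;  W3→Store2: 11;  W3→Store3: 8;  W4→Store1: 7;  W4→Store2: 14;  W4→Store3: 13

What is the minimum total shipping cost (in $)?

1280

A cheapest plan:
  W1 to Store2: 80 × $2 = $160
  W1 to Store3: 10 × $3 = $30
  W2 to Store3: 75 × $5 = $375
  W3 to Store3: 35 × $8 = $280
  W4 to Store1: 25 × $7 = $175
  W4 to Store3: 20 × $13 = $260
Total = 160 + 30 + 375 + 280 + 175 + 260 = $1280.
(Supply check: W1 ships 90; W2 ships 75; W3 ships 35; W4 ships 45.)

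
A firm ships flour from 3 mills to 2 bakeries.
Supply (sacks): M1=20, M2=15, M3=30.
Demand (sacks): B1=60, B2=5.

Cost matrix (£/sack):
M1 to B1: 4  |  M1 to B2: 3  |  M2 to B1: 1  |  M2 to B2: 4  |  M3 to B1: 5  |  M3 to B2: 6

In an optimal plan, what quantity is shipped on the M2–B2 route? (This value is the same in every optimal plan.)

0

Optimal shipments:
  M1–B1: 15 × £4 = £60
  M1–B2: 5 × £3 = £15
  M2–B1: 15 × £1 = £15
  M3–B1: 30 × £5 = £150
Total cost = £240.
The route M2→B2 is not used.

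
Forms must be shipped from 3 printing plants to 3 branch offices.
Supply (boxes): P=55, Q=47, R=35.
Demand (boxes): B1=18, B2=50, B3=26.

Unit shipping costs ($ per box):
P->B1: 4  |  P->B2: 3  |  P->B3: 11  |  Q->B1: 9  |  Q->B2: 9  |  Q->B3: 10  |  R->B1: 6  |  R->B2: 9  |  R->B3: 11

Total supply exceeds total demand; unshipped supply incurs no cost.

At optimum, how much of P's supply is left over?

0

An optimal plan:
  P→B1: 5 boxes
  P→B2: 50 boxes
  Q→B3: 26 boxes
  R→B1: 13 boxes
Total cost = $508.
P ships 55 of its 55, leaving 0.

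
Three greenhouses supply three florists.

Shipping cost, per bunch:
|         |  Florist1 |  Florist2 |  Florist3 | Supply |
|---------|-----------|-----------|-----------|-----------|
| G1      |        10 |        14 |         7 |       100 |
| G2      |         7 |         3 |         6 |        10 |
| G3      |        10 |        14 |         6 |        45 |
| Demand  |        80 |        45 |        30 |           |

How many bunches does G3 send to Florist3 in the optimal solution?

30

Optimal shipments:
  G1 to Florist1: 65 × 10 = 650
  G1 to Florist2: 35 × 14 = 490
  G2 to Florist2: 10 × 3 = 30
  G3 to Florist1: 15 × 10 = 150
  G3 to Florist3: 30 × 6 = 180
Total cost = 1500.
So G3→Florist3 carries 30 bunches.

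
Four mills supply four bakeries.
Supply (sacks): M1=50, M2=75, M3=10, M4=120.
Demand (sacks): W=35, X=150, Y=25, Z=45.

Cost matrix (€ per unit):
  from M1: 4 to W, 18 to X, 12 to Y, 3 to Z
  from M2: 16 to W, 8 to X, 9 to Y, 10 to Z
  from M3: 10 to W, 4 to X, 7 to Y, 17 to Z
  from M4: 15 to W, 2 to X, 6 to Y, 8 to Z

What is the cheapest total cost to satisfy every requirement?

1150

A cheapest plan:
  M1→W: 35 × €4 = €140
  M1→Z: 15 × €3 = €45
  M2→X: 20 × €8 = €160
  M2→Y: 25 × €9 = €225
  M2→Z: 30 × €10 = €300
  M3→X: 10 × €4 = €40
  M4→X: 120 × €2 = €240
Total = 140 + 45 + 160 + 225 + 300 + 40 + 240 = €1150.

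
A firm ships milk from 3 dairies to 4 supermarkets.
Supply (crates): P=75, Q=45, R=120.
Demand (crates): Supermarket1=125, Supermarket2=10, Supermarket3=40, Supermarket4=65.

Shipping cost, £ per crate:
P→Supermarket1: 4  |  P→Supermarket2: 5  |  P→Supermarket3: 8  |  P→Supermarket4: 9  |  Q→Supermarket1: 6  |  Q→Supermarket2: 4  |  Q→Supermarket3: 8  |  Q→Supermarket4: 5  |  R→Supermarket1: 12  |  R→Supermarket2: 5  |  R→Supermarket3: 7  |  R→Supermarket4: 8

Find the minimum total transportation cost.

A cheapest plan:
  P to Supermarket1: 75 × £4 = £300
  Q to Supermarket1: 45 × £6 = £270
  R to Supermarket1: 5 × £12 = £60
  R to Supermarket2: 10 × £5 = £50
  R to Supermarket3: 40 × £7 = £280
  R to Supermarket4: 65 × £8 = £520
Total = 300 + 270 + 60 + 50 + 280 + 520 = £1480.

1480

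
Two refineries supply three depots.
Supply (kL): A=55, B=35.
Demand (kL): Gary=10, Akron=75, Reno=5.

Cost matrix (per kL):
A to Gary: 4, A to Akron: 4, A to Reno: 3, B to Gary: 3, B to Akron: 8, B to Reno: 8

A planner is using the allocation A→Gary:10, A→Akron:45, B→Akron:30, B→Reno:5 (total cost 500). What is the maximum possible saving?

Current plan cost = 10·4 + 45·4 + 30·8 + 5·8 = 500.
Optimal plan:
  A->Akron: 50 × 4 = 200
  A->Reno: 5 × 3 = 15
  B->Gary: 10 × 3 = 30
  B->Akron: 25 × 8 = 200
Optimal cost = 445.
Saving = 500 − 445 = 55.

55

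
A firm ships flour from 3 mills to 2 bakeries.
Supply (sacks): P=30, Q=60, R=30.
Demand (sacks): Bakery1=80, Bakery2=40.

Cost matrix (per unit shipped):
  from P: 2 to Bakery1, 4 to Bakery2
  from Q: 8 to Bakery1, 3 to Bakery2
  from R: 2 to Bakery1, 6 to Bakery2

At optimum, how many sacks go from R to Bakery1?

30

Optimal shipments:
  P→Bakery1: 30 × 2 = 60
  Q→Bakery1: 20 × 8 = 160
  Q→Bakery2: 40 × 3 = 120
  R→Bakery1: 30 × 2 = 60
Total cost = 400.
So R→Bakery1 carries 30 sacks.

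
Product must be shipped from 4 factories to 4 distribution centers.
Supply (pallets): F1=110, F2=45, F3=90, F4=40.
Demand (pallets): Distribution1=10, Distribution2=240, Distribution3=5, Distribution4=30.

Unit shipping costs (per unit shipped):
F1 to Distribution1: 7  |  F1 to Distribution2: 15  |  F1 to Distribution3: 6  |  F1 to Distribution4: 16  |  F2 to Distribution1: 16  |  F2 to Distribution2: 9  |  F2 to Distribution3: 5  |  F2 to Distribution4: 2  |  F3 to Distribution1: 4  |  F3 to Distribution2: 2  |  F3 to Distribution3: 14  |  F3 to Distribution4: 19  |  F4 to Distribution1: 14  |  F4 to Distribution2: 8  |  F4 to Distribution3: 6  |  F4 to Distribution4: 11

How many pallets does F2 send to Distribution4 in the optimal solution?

30

Solving gives:
  F1 to Distribution1: 10 × 7 = 70
  F1 to Distribution2: 95 × 15 = 1425
  F1 to Distribution3: 5 × 6 = 30
  F2 to Distribution2: 15 × 9 = 135
  F2 to Distribution4: 30 × 2 = 60
  F3 to Distribution2: 90 × 2 = 180
  F4 to Distribution2: 40 × 8 = 320
Total cost = 2220.
So F2→Distribution4 carries 30 pallets.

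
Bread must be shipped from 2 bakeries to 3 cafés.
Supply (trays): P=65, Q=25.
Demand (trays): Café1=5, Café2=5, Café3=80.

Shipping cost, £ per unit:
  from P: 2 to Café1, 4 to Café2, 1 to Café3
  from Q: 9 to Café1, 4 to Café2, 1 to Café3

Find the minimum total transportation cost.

An optimal shipping plan:
  P to Café1: 5 × £2 = £10
  P to Café2: 5 × £4 = £20
  P to Café3: 55 × £1 = £55
  Q to Café3: 25 × £1 = £25
Total = 10 + 20 + 55 + 25 = £110.

110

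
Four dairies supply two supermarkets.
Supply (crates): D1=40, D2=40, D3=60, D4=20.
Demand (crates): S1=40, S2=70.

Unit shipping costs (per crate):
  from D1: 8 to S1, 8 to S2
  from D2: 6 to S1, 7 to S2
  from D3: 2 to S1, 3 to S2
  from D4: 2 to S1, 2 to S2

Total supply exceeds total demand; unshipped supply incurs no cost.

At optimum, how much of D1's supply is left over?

40

Minimum-cost shipments:
  D2–S2: 30 crates
  D3–S1: 40 crates
  D3–S2: 20 crates
  D4–S2: 20 crates
Total cost = 390.
D1 ships 0 of its 40, leaving 40.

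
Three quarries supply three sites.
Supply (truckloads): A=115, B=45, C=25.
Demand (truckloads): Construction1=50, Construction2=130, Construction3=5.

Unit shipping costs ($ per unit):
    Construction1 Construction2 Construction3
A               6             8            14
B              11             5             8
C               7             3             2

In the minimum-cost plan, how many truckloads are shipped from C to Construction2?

20

Optimal shipments:
  A to Construction1: 50 × $6 = $300
  A to Construction2: 65 × $8 = $520
  B to Construction2: 45 × $5 = $225
  C to Construction2: 20 × $3 = $60
  C to Construction3: 5 × $2 = $10
Total cost = $1115.
So C→Construction2 carries 20 truckloads.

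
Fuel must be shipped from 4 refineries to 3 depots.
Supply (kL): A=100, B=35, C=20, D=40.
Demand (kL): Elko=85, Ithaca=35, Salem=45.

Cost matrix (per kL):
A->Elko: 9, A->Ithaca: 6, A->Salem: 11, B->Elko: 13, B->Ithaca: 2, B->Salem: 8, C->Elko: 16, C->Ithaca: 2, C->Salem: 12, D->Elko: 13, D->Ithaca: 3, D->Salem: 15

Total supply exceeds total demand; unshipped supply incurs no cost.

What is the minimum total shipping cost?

One minimum-cost allocation:
  A→Elko: 85 × 9 = 765
  A→Salem: 10 × 11 = 110
  B→Salem: 35 × 8 = 280
  C→Ithaca: 20 × 2 = 40
  D→Ithaca: 15 × 3 = 45
Total = 765 + 110 + 280 + 40 + 45 = 1240.

1240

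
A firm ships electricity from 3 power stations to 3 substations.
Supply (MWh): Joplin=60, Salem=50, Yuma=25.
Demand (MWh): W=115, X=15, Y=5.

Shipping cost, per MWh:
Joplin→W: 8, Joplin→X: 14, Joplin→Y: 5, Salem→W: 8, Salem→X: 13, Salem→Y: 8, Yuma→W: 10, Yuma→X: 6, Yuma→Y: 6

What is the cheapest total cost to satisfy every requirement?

A cheapest plan:
  Joplin–W: 60 MWh
  Salem–W: 50 MWh
  Yuma–W: 5 MWh
  Yuma–X: 15 MWh
  Yuma–Y: 5 MWh
Total cost = 1050.

1050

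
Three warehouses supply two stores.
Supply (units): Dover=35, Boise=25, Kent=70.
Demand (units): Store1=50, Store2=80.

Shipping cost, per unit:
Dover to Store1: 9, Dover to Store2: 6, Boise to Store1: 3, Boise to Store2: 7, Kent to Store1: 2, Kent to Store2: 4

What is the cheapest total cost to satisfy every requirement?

515

Optimal allocation:
  Dover->Store2: 35 units
  Boise->Store1: 25 units
  Kent->Store1: 25 units
  Kent->Store2: 45 units
Total cost = 515.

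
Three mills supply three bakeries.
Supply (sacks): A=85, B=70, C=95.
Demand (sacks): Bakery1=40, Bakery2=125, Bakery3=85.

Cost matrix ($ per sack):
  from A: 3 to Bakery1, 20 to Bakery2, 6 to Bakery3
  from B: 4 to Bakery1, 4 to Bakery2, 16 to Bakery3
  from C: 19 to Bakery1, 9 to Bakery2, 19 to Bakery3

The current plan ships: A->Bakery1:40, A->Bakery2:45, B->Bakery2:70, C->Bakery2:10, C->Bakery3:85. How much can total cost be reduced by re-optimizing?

1360

Current plan cost = 40·3 + 45·20 + 70·4 + 10·9 + 85·19 = $3005.
Optimal plan:
  A→Bakery3: 85 sacks
  B→Bakery1: 40 sacks
  B→Bakery2: 30 sacks
  C→Bakery2: 95 sacks
Optimal cost = $1645.
Saving = 3005 − 1645 = $1360.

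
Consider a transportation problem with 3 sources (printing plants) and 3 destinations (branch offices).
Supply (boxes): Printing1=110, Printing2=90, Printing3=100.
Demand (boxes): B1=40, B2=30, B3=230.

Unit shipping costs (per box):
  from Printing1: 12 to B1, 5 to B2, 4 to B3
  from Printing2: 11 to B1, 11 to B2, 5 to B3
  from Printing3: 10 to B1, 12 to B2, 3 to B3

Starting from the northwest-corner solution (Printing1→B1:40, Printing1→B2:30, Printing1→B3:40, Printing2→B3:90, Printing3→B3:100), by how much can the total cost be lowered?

Current plan cost = 40·12 + 30·5 + 40·4 + 90·5 + 100·3 = 1540.
Optimal plan:
  Printing1 to B2: 30 × 5 = 150
  Printing1 to B3: 80 × 4 = 320
  Printing2 to B1: 40 × 11 = 440
  Printing2 to B3: 50 × 5 = 250
  Printing3 to B3: 100 × 3 = 300
Optimal cost = 1460.
Saving = 1540 − 1460 = 80.

80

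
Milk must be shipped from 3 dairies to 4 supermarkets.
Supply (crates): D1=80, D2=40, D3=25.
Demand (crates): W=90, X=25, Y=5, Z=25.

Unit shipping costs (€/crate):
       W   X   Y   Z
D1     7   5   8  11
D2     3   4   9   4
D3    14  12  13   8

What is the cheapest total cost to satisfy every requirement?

A cheapest plan:
  D1→W: 50 crates
  D1→X: 25 crates
  D1→Y: 5 crates
  D2→W: 40 crates
  D3→Z: 25 crates
Total cost = €835.

835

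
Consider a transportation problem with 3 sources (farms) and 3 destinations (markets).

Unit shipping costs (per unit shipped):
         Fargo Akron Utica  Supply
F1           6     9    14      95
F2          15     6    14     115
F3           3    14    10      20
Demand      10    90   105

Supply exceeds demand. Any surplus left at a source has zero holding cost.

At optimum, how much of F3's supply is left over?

0

An optimal plan:
  F1->Fargo: 10 crates
  F1->Utica: 60 crates
  F2->Akron: 90 crates
  F2->Utica: 25 crates
  F3->Utica: 20 crates
Total cost = 1990.
F3 ships 20 of its 20, leaving 0.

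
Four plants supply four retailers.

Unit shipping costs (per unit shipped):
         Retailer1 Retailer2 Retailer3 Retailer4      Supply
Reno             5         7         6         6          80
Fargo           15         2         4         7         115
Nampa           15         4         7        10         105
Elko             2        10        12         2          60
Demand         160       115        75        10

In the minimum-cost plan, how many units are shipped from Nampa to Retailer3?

0

Optimal shipments:
  Reno->Retailer1: 80 × 5 = 400
  Fargo->Retailer2: 30 × 2 = 60
  Fargo->Retailer3: 75 × 4 = 300
  Fargo->Retailer4: 10 × 7 = 70
  Nampa->Retailer1: 20 × 15 = 300
  Nampa->Retailer2: 85 × 4 = 340
  Elko->Retailer1: 60 × 2 = 120
Total cost = 1590.
The route Nampa→Retailer3 is not used.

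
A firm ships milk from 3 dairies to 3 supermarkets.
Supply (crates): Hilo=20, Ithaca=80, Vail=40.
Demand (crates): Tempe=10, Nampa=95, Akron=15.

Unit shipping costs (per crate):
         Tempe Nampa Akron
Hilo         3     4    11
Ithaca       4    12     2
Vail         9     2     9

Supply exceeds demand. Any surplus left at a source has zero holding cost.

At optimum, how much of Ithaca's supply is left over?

20

Minimum-cost shipments:
  Hilo to Nampa: 20 × 4 = 80
  Ithaca to Tempe: 10 × 4 = 40
  Ithaca to Nampa: 35 × 12 = 420
  Ithaca to Akron: 15 × 2 = 30
  Vail to Nampa: 40 × 2 = 80
Total cost = 650.
Ithaca ships 60 of its 80, leaving 20.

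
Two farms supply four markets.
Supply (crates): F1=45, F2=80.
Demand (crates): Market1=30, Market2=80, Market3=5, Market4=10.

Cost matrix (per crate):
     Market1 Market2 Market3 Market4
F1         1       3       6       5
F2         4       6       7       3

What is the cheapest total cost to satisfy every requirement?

530

An optimal shipping plan:
  F1 to Market1: 30 × 1 = 30
  F1 to Market2: 15 × 3 = 45
  F2 to Market2: 65 × 6 = 390
  F2 to Market3: 5 × 7 = 35
  F2 to Market4: 10 × 3 = 30
Total = 30 + 45 + 390 + 35 + 30 = 530.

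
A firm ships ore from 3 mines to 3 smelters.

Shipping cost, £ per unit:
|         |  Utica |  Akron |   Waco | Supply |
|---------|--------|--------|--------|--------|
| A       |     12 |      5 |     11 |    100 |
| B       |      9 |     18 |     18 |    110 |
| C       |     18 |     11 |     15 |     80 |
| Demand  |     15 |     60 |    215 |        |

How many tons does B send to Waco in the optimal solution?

The minimum-cost plan:
  A to Akron: 60 × £5 = £300
  A to Waco: 40 × £11 = £440
  B to Utica: 15 × £9 = £135
  B to Waco: 95 × £18 = £1710
  C to Waco: 80 × £15 = £1200
Total cost = £3785.
So B→Waco carries 95 tons.

95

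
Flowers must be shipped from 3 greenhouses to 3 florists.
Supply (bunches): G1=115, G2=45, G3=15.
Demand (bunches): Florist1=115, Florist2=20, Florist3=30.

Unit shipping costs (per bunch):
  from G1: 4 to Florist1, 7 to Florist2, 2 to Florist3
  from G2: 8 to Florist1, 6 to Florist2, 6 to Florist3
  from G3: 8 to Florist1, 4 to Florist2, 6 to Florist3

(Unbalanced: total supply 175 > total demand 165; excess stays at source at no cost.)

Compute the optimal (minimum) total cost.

One minimum-cost allocation:
  G1–Florist1: 85 bunches
  G1–Florist3: 30 bunches
  G2–Florist1: 30 bunches
  G2–Florist2: 5 bunches
  G3–Florist2: 15 bunches
Total cost = 730.

730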